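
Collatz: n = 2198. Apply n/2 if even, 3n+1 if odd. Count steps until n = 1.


2198 → 1099 → 3298 → 1649 → 4948 → 2474 → 1237 → 3712 → 1856 → 928 → 464 → 232 → 116 → 58 → 29 → 88 → 44 → 22 → 11 → 34 → 17 → 52 → 26 → 13 → 40 → 20 → 10 → 5 → 16 → 8 → 4 → 2 → 1
Total steps = 32

32 steps


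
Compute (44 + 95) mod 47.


44 + 95 = 139
139 mod 47 = 45


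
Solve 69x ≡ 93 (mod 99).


GCD(69, 99) = 3 divides 93
Divide: 23x ≡ 31 (mod 33)
x ≡ 20 (mod 33)


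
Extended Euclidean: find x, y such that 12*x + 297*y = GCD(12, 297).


Tabular extended Euclidean (each row: r = 12*s + 297*t):
r=12, s=1, t=0
r=297, s=0, t=1
q=0: r=12, s=1, t=0   [12*(1) + 297*(0) = 12]
q=24: r=9, s=-24, t=1   [12*(-24) + 297*(1) = 9]
q=1: r=3, s=25, t=-1   [12*(25) + 297*(-1) = 3]
q=3: r=0, s=-99, t=4   [12*(-99) + 297*(4) = 0]
GCD = 3; from the row with r=3: x=25, y=-1
Check: 12*(25) + 297*(-1) = 300 - 297 = 3

GCD = 3, x = 25, y = -1


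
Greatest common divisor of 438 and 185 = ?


438 = 2 * 185 + 68
185 = 2 * 68 + 49
68 = 1 * 49 + 19
49 = 2 * 19 + 11
19 = 1 * 11 + 8
11 = 1 * 8 + 3
8 = 2 * 3 + 2
3 = 1 * 2 + 1
2 = 2 * 1 + 0
GCD = 1


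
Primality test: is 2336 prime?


2336 / 2 = 1168 (exact division)
2336 is NOT prime.

No, 2336 is not prime


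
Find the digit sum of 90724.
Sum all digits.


9 + 0 + 7 + 2 + 4 = 22


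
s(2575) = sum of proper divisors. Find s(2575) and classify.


Proper divisors: 1, 5, 25, 103, 515
Sum = 1 + 5 + 25 + 103 + 515 = 649
649 < 2575 → deficient

s(2575) = 649 (deficient)


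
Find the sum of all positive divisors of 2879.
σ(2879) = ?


Divisors of 2879: 1, 2879
Sum = 1 + 2879 = 2880

σ(2879) = 2880


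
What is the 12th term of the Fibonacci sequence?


Sequence: 1, 1, 2, 3, 5, 8, 13, 21, 34, 55, 89, 144
F(12) = 144


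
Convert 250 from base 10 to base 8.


250 (base 10) = 250 (decimal)
250 (decimal) = 372 (base 8)


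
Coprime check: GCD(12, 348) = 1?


Euclidean algorithm:
348 = 29 * 12 + 0
GCD(12, 348) = 12

No, not coprime (GCD = 12)


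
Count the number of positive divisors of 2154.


2154 = 2^1 × 3^1 × 359^1
d(2154) = (1+1) × (1+1) × (1+1) = 8

8 divisors


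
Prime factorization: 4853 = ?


4853 / 23 = 211
211 / 211 = 1
4853 = 23 × 211


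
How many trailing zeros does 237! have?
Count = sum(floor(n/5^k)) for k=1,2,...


floor(237/5) = 47
floor(237/25) = 9
floor(237/125) = 1
Total = 57

57 trailing zeros


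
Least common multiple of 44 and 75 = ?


GCD(44, 75) = 1
LCM = 44*75/1 = 3300/1 = 3300

LCM = 3300


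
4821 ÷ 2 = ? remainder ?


4821 = 2 * 2410 + 1
Check: 4820 + 1 = 4821

q = 2410, r = 1


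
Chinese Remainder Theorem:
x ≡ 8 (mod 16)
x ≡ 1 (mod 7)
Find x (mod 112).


M = 16*7 = 112
M1 = M/16 = 7, M2 = M/7 = 16
M1^(-1) mod 16 = 7, M2^(-1) mod 7 = 4
x = 8*7*7 + 1*16*4 = 456
456 mod 112 = 8
Check: 8 mod 16 = 8 ✓, 8 mod 7 = 1 ✓

x ≡ 8 (mod 112)


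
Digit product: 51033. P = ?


5 × 1 × 0 × 3 × 3 = 0


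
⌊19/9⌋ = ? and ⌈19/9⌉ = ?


19/9 = 2.1111
floor = 2
ceil = 3

floor = 2, ceil = 3


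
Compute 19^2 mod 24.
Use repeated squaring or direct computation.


19^1 mod 24 = 19
19^2 mod 24 = 1


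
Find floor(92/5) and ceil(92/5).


92/5 = 18.4000
floor = 18
ceil = 19

floor = 18, ceil = 19


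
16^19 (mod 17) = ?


16^1 mod 17 = 16
16^2 mod 17 = 1
16^3 mod 17 = 16
16^4 mod 17 = 1
16^5 mod 17 = 16
16^6 mod 17 = 1
16^7 mod 17 = 16
16^8 mod 17 = 1
16^9 mod 17 = 16
16^10 mod 17 = 1
16^11 mod 17 = 16
16^12 mod 17 = 1
16^13 mod 17 = 16
16^14 mod 17 = 1
16^15 mod 17 = 16
16^16 mod 17 = 1
16^17 mod 17 = 16
16^18 mod 17 = 1
16^19 mod 17 = 16


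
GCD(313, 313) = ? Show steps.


313 = 1 * 313 + 0
GCD = 313


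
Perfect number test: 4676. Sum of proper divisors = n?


Proper divisors of 4676: 1, 2, 4, 7, 14, 28, 167, 334, 668, 1169, 2338
Sum = 1 + 2 + 4 + 7 + 14 + 28 + 167 + 334 + 668 + 1169 + 2338 = 4732

No, 4676 is not perfect (4732 ≠ 4676)


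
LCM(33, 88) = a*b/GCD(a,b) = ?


GCD(33, 88) = 11
LCM = 33*88/11 = 2904/11 = 264

LCM = 264


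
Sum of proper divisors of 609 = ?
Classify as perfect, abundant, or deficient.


Proper divisors: 1, 3, 7, 21, 29, 87, 203
Sum = 1 + 3 + 7 + 21 + 29 + 87 + 203 = 351
351 < 609 → deficient

s(609) = 351 (deficient)


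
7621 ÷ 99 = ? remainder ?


7621 = 99 * 76 + 97
Check: 7524 + 97 = 7621

q = 76, r = 97


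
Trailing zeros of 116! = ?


floor(116/5) = 23
floor(116/25) = 4
Total = 27

27 trailing zeros


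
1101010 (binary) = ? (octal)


1101010 (base 2) = 106 (decimal)
106 (decimal) = 152 (base 8)


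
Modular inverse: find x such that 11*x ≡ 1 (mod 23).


Use the extended Euclidean algorithm on (23, 11); each row r = 23*s + 11*t:
r=23, s=1, t=0
r=11, s=0, t=1
q=2: r=1, s=1, t=-2   [23*(1) + 11*(-2) = 1]
q=11: r=0, s=-11, t=23   [23*(-11) + 11*(23) = 0]
GCD = 1 with t = -2, so 11*(-2) ≡ 1 (mod 23)
Inverse = -2 mod 23 = 21
Check: 11 * 21 = 231 ≡ 1 (mod 23)

11^(-1) ≡ 21 (mod 23)


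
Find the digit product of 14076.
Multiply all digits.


1 × 4 × 0 × 7 × 6 = 0


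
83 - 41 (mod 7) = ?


83 - 41 = 42
42 mod 7 = 0


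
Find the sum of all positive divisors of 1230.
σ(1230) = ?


Divisors of 1230: 1, 2, 3, 5, 6, 10, 15, 30, 41, 82, 123, 205, 246, 410, 615, 1230
Sum = 1 + 2 + 3 + 5 + 6 + 10 + 15 + 30 + 41 + 82 + 123 + 205 + 246 + 410 + 615 + 1230 = 3024

σ(1230) = 3024


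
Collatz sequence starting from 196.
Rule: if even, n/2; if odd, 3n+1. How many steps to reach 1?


196 → 98 → 49 → 148 → 74 → 37 → 112 → 56 → 28 → 14 → 7 → 22 → 11 → 34 → 17 → 52 → 26 → 13 → 40 → 20 → 10 → 5 → 16 → 8 → 4 → 2 → 1
Total steps = 26

26 steps


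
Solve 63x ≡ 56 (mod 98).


GCD(63, 98) = 7 divides 56
Divide: 9x ≡ 8 (mod 14)
x ≡ 4 (mod 14)


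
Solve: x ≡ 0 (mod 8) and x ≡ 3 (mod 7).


M = 8*7 = 56
M1 = M/8 = 7, M2 = M/7 = 8
M1^(-1) mod 8 = 7, M2^(-1) mod 7 = 1
x = 0*7*7 + 3*8*1 = 24
24 mod 56 = 24
Check: 24 mod 8 = 0 ✓, 24 mod 7 = 3 ✓

x ≡ 24 (mod 56)


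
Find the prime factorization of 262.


262 / 2 = 131
131 / 131 = 1
262 = 2 × 131


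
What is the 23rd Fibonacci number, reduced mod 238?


F(k) mod 238 for k=1..23:
1, 1, 2, 3, 5, 8, 13, 21, 34, 55, 89, 144, 233, 139, 134, 35, 169, 204, 135, 101, 236, 99, 97
F(23) mod 238 = 97


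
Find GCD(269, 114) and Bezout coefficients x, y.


Tabular extended Euclidean (each row: r = 269*s + 114*t):
r=269, s=1, t=0
r=114, s=0, t=1
q=2: r=41, s=1, t=-2   [269*(1) + 114*(-2) = 41]
q=2: r=32, s=-2, t=5   [269*(-2) + 114*(5) = 32]
q=1: r=9, s=3, t=-7   [269*(3) + 114*(-7) = 9]
q=3: r=5, s=-11, t=26   [269*(-11) + 114*(26) = 5]
q=1: r=4, s=14, t=-33   [269*(14) + 114*(-33) = 4]
q=1: r=1, s=-25, t=59   [269*(-25) + 114*(59) = 1]
q=4: r=0, s=114, t=-269   [269*(114) + 114*(-269) = 0]
GCD = 1; from the row with r=1: x=-25, y=59
Check: 269*(-25) + 114*(59) = -6725 + 6726 = 1

GCD = 1, x = -25, y = 59


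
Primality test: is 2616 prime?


2616 / 2 = 1308 (exact division)
2616 is NOT prime.

No, 2616 is not prime


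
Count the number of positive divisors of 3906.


3906 = 2^1 × 3^2 × 7^1 × 31^1
d(3906) = (1+1) × (2+1) × (1+1) × (1+1) = 24

24 divisors


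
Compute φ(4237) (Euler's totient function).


4237 = 19 × 223
Prime factors: 19, 223
φ(4237) = 4237 × (1-1/19) × (1-1/223)
= 4237 × 18/19 × 222/223 = 3996

φ(4237) = 3996


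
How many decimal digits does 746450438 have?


746450438 has 9 digits in base 10
floor(log10(746450438)) + 1 = floor(8.8730) + 1 = 9

9 digits (base 10)


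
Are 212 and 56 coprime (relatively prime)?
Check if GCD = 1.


Euclidean algorithm:
212 = 3 * 56 + 44
56 = 1 * 44 + 12
44 = 3 * 12 + 8
12 = 1 * 8 + 4
8 = 2 * 4 + 0
GCD(212, 56) = 4

No, not coprime (GCD = 4)


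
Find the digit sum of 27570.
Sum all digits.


2 + 7 + 5 + 7 + 0 = 21


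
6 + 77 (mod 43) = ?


6 + 77 = 83
83 mod 43 = 40


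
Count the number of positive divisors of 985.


985 = 5^1 × 197^1
d(985) = (1+1) × (1+1) = 4

4 divisors


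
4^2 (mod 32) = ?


4^1 mod 32 = 4
4^2 mod 32 = 16


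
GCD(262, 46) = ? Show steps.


262 = 5 * 46 + 32
46 = 1 * 32 + 14
32 = 2 * 14 + 4
14 = 3 * 4 + 2
4 = 2 * 2 + 0
GCD = 2


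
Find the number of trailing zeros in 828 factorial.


floor(828/5) = 165
floor(828/25) = 33
floor(828/125) = 6
floor(828/625) = 1
Total = 205

205 trailing zeros


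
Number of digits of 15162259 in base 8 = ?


15162259 in base 8 = 71655623
Number of digits = 8

8 digits (base 8)


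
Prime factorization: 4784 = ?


4784 / 2 = 2392
2392 / 2 = 1196
1196 / 2 = 598
598 / 2 = 299
299 / 13 = 23
23 / 23 = 1
4784 = 2^4 × 13 × 23


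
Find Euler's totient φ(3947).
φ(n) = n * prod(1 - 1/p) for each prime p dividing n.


3947 = 3947
Prime factors: 3947
φ(3947) = 3947 × (1-1/3947)
= 3947 × 3946/3947 = 3946

φ(3947) = 3946


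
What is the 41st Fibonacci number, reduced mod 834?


F(k) mod 834 for k=1..41:
1, 1, 2, 3, 5, 8, 13, 21, 34, 55, 89, 144, 233, 377, 610, 153, 763, 82, 11, 93, 104, 197, 301, 498, 799, 463, 428, 57, 485, 542, 193, 735, 94, 829, 89, 84, 173, 257, 430, 687, 283
F(41) mod 834 = 283


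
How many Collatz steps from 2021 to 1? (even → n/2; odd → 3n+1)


2021 → 6064 → 3032 → 1516 → 758 → 379 → 1138 → 569 → 1708 → 854 → 427 → 1282 → 641 → 1924 → 962 → 481 → 1444 → 722 → 361 → 1084 → 542 → 271 → 814 → 407 → 1222 → 611 → 1834 → 917 → 2752 → 1376 → 688 → 344 → 172 → 86 → 43 → 130 → 65 → 196 → 98 → 49 → 148 → 74 → 37 → 112 → 56 → 28 → 14 → 7 → 22 → 11 → 34 → 17 → 52 → 26 → 13 → 40 → 20 → 10 → 5 → 16 → 8 → 4 → 2 → 1
Total steps = 63

63 steps


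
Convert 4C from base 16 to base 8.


4C (base 16) = 76 (decimal)
76 (decimal) = 114 (base 8)


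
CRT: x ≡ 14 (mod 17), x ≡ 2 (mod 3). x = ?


M = 17*3 = 51
M1 = M/17 = 3, M2 = M/3 = 17
M1^(-1) mod 17 = 6, M2^(-1) mod 3 = 2
x = 14*3*6 + 2*17*2 = 320
320 mod 51 = 14
Check: 14 mod 17 = 14 ✓, 14 mod 3 = 2 ✓

x ≡ 14 (mod 51)


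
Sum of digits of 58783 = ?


5 + 8 + 7 + 8 + 3 = 31


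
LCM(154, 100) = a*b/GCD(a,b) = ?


GCD(154, 100) = 2
LCM = 154*100/2 = 15400/2 = 7700

LCM = 7700


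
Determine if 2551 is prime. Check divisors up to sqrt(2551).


Check divisors up to sqrt(2551) = 50.5074
No divisors found.
2551 is prime.

Yes, 2551 is prime


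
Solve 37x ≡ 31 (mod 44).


GCD(37, 44) = 1, unique solution
a^(-1) mod 44 = 25
x = 25 * 31 mod 44 = 27

x ≡ 27 (mod 44)


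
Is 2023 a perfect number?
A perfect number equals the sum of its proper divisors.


Proper divisors of 2023: 1, 7, 17, 119, 289
Sum = 1 + 7 + 17 + 119 + 289 = 433

No, 2023 is not perfect (433 ≠ 2023)


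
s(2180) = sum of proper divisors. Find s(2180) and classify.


Proper divisors: 1, 2, 4, 5, 10, 20, 109, 218, 436, 545, 1090
Sum = 1 + 2 + 4 + 5 + 10 + 20 + 109 + 218 + 436 + 545 + 1090 = 2440
2440 > 2180 → abundant

s(2180) = 2440 (abundant)


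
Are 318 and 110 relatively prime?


Euclidean algorithm:
318 = 2 * 110 + 98
110 = 1 * 98 + 12
98 = 8 * 12 + 2
12 = 6 * 2 + 0
GCD(318, 110) = 2

No, not coprime (GCD = 2)


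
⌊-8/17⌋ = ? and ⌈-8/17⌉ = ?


-8/17 = -0.4706
floor = -1
ceil = 0

floor = -1, ceil = 0


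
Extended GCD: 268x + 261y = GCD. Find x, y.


Tabular extended Euclidean (each row: r = 268*s + 261*t):
r=268, s=1, t=0
r=261, s=0, t=1
q=1: r=7, s=1, t=-1   [268*(1) + 261*(-1) = 7]
q=37: r=2, s=-37, t=38   [268*(-37) + 261*(38) = 2]
q=3: r=1, s=112, t=-115   [268*(112) + 261*(-115) = 1]
q=2: r=0, s=-261, t=268   [268*(-261) + 261*(268) = 0]
GCD = 1; from the row with r=1: x=112, y=-115
Check: 268*(112) + 261*(-115) = 30016 - 30015 = 1

GCD = 1, x = 112, y = -115


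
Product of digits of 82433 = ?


8 × 2 × 4 × 3 × 3 = 576


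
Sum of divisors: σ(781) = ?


Divisors of 781: 1, 11, 71, 781
Sum = 1 + 11 + 71 + 781 = 864

σ(781) = 864


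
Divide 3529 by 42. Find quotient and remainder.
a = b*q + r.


3529 = 42 * 84 + 1
Check: 3528 + 1 = 3529

q = 84, r = 1


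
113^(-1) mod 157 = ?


Use the extended Euclidean algorithm on (157, 113); each row r = 157*s + 113*t:
r=157, s=1, t=0
r=113, s=0, t=1
q=1: r=44, s=1, t=-1   [157*(1) + 113*(-1) = 44]
q=2: r=25, s=-2, t=3   [157*(-2) + 113*(3) = 25]
q=1: r=19, s=3, t=-4   [157*(3) + 113*(-4) = 19]
q=1: r=6, s=-5, t=7   [157*(-5) + 113*(7) = 6]
q=3: r=1, s=18, t=-25   [157*(18) + 113*(-25) = 1]
q=6: r=0, s=-113, t=157   [157*(-113) + 113*(157) = 0]
GCD = 1 with t = -25, so 113*(-25) ≡ 1 (mod 157)
Inverse = -25 mod 157 = 132
Check: 113 * 132 = 14916 ≡ 1 (mod 157)

113^(-1) ≡ 132 (mod 157)


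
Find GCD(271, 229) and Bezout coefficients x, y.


Tabular extended Euclidean (each row: r = 271*s + 229*t):
r=271, s=1, t=0
r=229, s=0, t=1
q=1: r=42, s=1, t=-1   [271*(1) + 229*(-1) = 42]
q=5: r=19, s=-5, t=6   [271*(-5) + 229*(6) = 19]
q=2: r=4, s=11, t=-13   [271*(11) + 229*(-13) = 4]
q=4: r=3, s=-49, t=58   [271*(-49) + 229*(58) = 3]
q=1: r=1, s=60, t=-71   [271*(60) + 229*(-71) = 1]
q=3: r=0, s=-229, t=271   [271*(-229) + 229*(271) = 0]
GCD = 1; from the row with r=1: x=60, y=-71
Check: 271*(60) + 229*(-71) = 16260 - 16259 = 1

GCD = 1, x = 60, y = -71


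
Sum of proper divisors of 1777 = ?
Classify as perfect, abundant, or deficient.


Proper divisors: 1
Sum = 1 = 1
1 < 1777 → deficient

s(1777) = 1 (deficient)


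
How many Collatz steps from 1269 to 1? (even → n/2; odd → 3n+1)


1269 → 3808 → 1904 → 952 → 476 → 238 → 119 → 358 → 179 → 538 → 269 → 808 → 404 → 202 → 101 → 304 → 152 → 76 → 38 → 19 → 58 → 29 → 88 → 44 → 22 → 11 → 34 → 17 → 52 → 26 → 13 → 40 → 20 → 10 → 5 → 16 → 8 → 4 → 2 → 1
Total steps = 39

39 steps


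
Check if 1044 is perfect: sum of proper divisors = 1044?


Proper divisors of 1044: 1, 2, 3, 4, 6, 9, 12, 18, 29, 36, 58, 87, 116, 174, 261, 348, 522
Sum = 1 + 2 + 3 + 4 + 6 + 9 + 12 + 18 + 29 + 36 + 58 + 87 + 116 + 174 + 261 + 348 + 522 = 1686

No, 1044 is not perfect (1686 ≠ 1044)


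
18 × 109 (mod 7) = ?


18 × 109 = 1962
1962 mod 7 = 2


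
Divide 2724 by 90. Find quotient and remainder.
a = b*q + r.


2724 = 90 * 30 + 24
Check: 2700 + 24 = 2724

q = 30, r = 24


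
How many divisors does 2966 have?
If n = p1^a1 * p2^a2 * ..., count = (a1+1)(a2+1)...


2966 = 2^1 × 1483^1
d(2966) = (1+1) × (1+1) = 4

4 divisors


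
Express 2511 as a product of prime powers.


2511 / 3 = 837
837 / 3 = 279
279 / 3 = 93
93 / 3 = 31
31 / 31 = 1
2511 = 3^4 × 31


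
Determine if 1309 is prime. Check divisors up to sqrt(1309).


1309 / 7 = 187 (exact division)
1309 is NOT prime.

No, 1309 is not prime


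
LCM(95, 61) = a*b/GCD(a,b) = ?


GCD(95, 61) = 1
LCM = 95*61/1 = 5795/1 = 5795

LCM = 5795


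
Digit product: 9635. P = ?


9 × 6 × 3 × 5 = 810


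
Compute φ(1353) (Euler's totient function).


1353 = 3 × 11 × 41
Prime factors: 3, 11, 41
φ(1353) = 1353 × (1-1/3) × (1-1/11) × (1-1/41)
= 1353 × 2/3 × 10/11 × 40/41 = 800

φ(1353) = 800


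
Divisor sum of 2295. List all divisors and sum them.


Divisors of 2295: 1, 3, 5, 9, 15, 17, 27, 45, 51, 85, 135, 153, 255, 459, 765, 2295
Sum = 1 + 3 + 5 + 9 + 15 + 17 + 27 + 45 + 51 + 85 + 135 + 153 + 255 + 459 + 765 + 2295 = 4320

σ(2295) = 4320


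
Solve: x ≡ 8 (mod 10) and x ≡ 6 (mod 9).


M = 10*9 = 90
M1 = M/10 = 9, M2 = M/9 = 10
M1^(-1) mod 10 = 9, M2^(-1) mod 9 = 1
x = 8*9*9 + 6*10*1 = 708
708 mod 90 = 78
Check: 78 mod 10 = 8 ✓, 78 mod 9 = 6 ✓

x ≡ 78 (mod 90)


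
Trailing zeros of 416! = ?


floor(416/5) = 83
floor(416/25) = 16
floor(416/125) = 3
Total = 102

102 trailing zeros


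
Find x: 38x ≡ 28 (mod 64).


GCD(38, 64) = 2 divides 28
Divide: 19x ≡ 14 (mod 32)
x ≡ 26 (mod 32)


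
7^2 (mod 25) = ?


7^1 mod 25 = 7
7^2 mod 25 = 24


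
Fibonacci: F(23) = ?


Sequence: 1, 1, 2, 3, 5, 8, 13, 21, 34, 55, 89, 144, 233, 377, 610, 987, 1597, 2584, 4181, 6765, 10946, 17711, 28657
F(23) = 28657


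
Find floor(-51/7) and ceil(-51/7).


-51/7 = -7.2857
floor = -8
ceil = -7

floor = -8, ceil = -7


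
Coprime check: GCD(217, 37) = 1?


Euclidean algorithm:
217 = 5 * 37 + 32
37 = 1 * 32 + 5
32 = 6 * 5 + 2
5 = 2 * 2 + 1
2 = 2 * 1 + 0
GCD(217, 37) = 1

Yes, coprime (GCD = 1)


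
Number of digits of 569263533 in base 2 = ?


569263533 in base 2 = 100001111011100100010110101101
Number of digits = 30

30 digits (base 2)


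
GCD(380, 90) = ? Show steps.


380 = 4 * 90 + 20
90 = 4 * 20 + 10
20 = 2 * 10 + 0
GCD = 10


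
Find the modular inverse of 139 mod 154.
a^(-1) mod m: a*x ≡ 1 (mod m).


Use the extended Euclidean algorithm on (154, 139); each row r = 154*s + 139*t:
r=154, s=1, t=0
r=139, s=0, t=1
q=1: r=15, s=1, t=-1   [154*(1) + 139*(-1) = 15]
q=9: r=4, s=-9, t=10   [154*(-9) + 139*(10) = 4]
q=3: r=3, s=28, t=-31   [154*(28) + 139*(-31) = 3]
q=1: r=1, s=-37, t=41   [154*(-37) + 139*(41) = 1]
q=3: r=0, s=139, t=-154   [154*(139) + 139*(-154) = 0]
GCD = 1 with t = 41, so 139*(41) ≡ 1 (mod 154)
Inverse = 41 mod 154 = 41
Check: 139 * 41 = 5699 ≡ 1 (mod 154)

139^(-1) ≡ 41 (mod 154)


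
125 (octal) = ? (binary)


125 (base 8) = 85 (decimal)
85 (decimal) = 1010101 (base 2)


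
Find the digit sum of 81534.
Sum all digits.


8 + 1 + 5 + 3 + 4 = 21


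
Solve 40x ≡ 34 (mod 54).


GCD(40, 54) = 2 divides 34
Divide: 20x ≡ 17 (mod 27)
x ≡ 13 (mod 27)


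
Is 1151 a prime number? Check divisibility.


Check divisors up to sqrt(1151) = 33.9264
No divisors found.
1151 is prime.

Yes, 1151 is prime


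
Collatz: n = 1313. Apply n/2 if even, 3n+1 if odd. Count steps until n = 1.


1313 → 3940 → 1970 → 985 → 2956 → 1478 → 739 → 2218 → 1109 → 3328 → 1664 → 832 → 416 → 208 → 104 → 52 → 26 → 13 → 40 → 20 → 10 → 5 → 16 → 8 → 4 → 2 → 1
Total steps = 26

26 steps


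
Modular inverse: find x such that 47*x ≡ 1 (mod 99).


Use the extended Euclidean algorithm on (99, 47); each row r = 99*s + 47*t:
r=99, s=1, t=0
r=47, s=0, t=1
q=2: r=5, s=1, t=-2   [99*(1) + 47*(-2) = 5]
q=9: r=2, s=-9, t=19   [99*(-9) + 47*(19) = 2]
q=2: r=1, s=19, t=-40   [99*(19) + 47*(-40) = 1]
q=2: r=0, s=-47, t=99   [99*(-47) + 47*(99) = 0]
GCD = 1 with t = -40, so 47*(-40) ≡ 1 (mod 99)
Inverse = -40 mod 99 = 59
Check: 47 * 59 = 2773 ≡ 1 (mod 99)

47^(-1) ≡ 59 (mod 99)


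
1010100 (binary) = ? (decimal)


1010100 (base 2) = 84 (decimal)
84 (decimal) = 84 (base 10)


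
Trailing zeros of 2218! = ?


floor(2218/5) = 443
floor(2218/25) = 88
floor(2218/125) = 17
floor(2218/625) = 3
Total = 551

551 trailing zeros


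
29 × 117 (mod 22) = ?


29 × 117 = 3393
3393 mod 22 = 5


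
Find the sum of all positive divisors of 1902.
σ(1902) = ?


Divisors of 1902: 1, 2, 3, 6, 317, 634, 951, 1902
Sum = 1 + 2 + 3 + 6 + 317 + 634 + 951 + 1902 = 3816

σ(1902) = 3816


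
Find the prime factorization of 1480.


1480 / 2 = 740
740 / 2 = 370
370 / 2 = 185
185 / 5 = 37
37 / 37 = 1
1480 = 2^3 × 5 × 37


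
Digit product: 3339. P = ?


3 × 3 × 3 × 9 = 243


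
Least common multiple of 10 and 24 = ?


GCD(10, 24) = 2
LCM = 10*24/2 = 240/2 = 120

LCM = 120


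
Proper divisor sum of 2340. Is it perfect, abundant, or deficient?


Proper divisors: 1, 2, 3, 4, 5, 6, 9, 10, 12, 13, 15, 18, 20, 26, 30, 36, 39, 45, 52, 60, 65, 78, 90, 117, 130, 156, 180, 195, 234, 260, 390, 468, 585, 780, 1170
Sum = 1 + 2 + 3 + 4 + 5 + 6 + 9 + 10 + 12 + 13 + 15 + 18 + 20 + 26 + 30 + 36 + 39 + 45 + 52 + 60 + 65 + 78 + 90 + 117 + 130 + 156 + 180 + 195 + 234 + 260 + 390 + 468 + 585 + 780 + 1170 = 5304
5304 > 2340 → abundant

s(2340) = 5304 (abundant)


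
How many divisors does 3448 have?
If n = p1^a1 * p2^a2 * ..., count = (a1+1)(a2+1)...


3448 = 2^3 × 431^1
d(3448) = (3+1) × (1+1) = 8

8 divisors


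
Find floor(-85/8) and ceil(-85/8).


-85/8 = -10.6250
floor = -11
ceil = -10

floor = -11, ceil = -10


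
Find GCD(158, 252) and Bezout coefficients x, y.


Tabular extended Euclidean (each row: r = 158*s + 252*t):
r=158, s=1, t=0
r=252, s=0, t=1
q=0: r=158, s=1, t=0   [158*(1) + 252*(0) = 158]
q=1: r=94, s=-1, t=1   [158*(-1) + 252*(1) = 94]
q=1: r=64, s=2, t=-1   [158*(2) + 252*(-1) = 64]
q=1: r=30, s=-3, t=2   [158*(-3) + 252*(2) = 30]
q=2: r=4, s=8, t=-5   [158*(8) + 252*(-5) = 4]
q=7: r=2, s=-59, t=37   [158*(-59) + 252*(37) = 2]
q=2: r=0, s=126, t=-79   [158*(126) + 252*(-79) = 0]
GCD = 2; from the row with r=2: x=-59, y=37
Check: 158*(-59) + 252*(37) = -9322 + 9324 = 2

GCD = 2, x = -59, y = 37


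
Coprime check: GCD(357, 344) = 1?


Euclidean algorithm:
357 = 1 * 344 + 13
344 = 26 * 13 + 6
13 = 2 * 6 + 1
6 = 6 * 1 + 0
GCD(357, 344) = 1

Yes, coprime (GCD = 1)


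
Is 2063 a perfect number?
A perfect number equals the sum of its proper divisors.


Proper divisors of 2063: 1
Sum = 1 = 1

No, 2063 is not perfect (1 ≠ 2063)


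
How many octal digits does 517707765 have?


517707765 in base 8 = 3666713765
Number of digits = 10

10 digits (base 8)


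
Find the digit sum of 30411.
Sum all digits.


3 + 0 + 4 + 1 + 1 = 9


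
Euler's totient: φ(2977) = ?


2977 = 13 × 229
Prime factors: 13, 229
φ(2977) = 2977 × (1-1/13) × (1-1/229)
= 2977 × 12/13 × 228/229 = 2736

φ(2977) = 2736


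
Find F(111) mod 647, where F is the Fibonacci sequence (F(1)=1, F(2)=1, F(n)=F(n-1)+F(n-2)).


F(k) mod 647 for k=1..111:
1, 1, 2, 3, 5, 8, 13, 21, 34, 55, 89, 144, 233, 377, 610, 340, 303, 643, 299, 295, 594, 242, 189, 431, 620, 404, 377, 134, 511, 645, 509, 507, 369, 229, 598, 180, 131, 311, 442, 106, 548, 7, 555, 562, 470, 385, 208, 593, 154, 100, 254, 354, 608, 315, 276, 591, 220, 164, 384, 548, 285, 186, 471, 10, 481, 491, 325, 169, 494, 16, 510, 526, 389, 268, 10, 278, 288, 566, 207, 126, 333, 459, 145, 604, 102, 59, 161, 220, 381, 601, 335, 289, 624, 266, 243, 509, 105, 614, 72, 39, 111, 150, 261, 411, 25, 436, 461, 250, 64, 314, 378
F(111) mod 647 = 378


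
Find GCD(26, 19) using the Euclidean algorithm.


26 = 1 * 19 + 7
19 = 2 * 7 + 5
7 = 1 * 5 + 2
5 = 2 * 2 + 1
2 = 2 * 1 + 0
GCD = 1


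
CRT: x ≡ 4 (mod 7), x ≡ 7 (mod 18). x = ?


M = 7*18 = 126
M1 = M/7 = 18, M2 = M/18 = 7
M1^(-1) mod 7 = 2, M2^(-1) mod 18 = 13
x = 4*18*2 + 7*7*13 = 781
781 mod 126 = 25
Check: 25 mod 7 = 4 ✓, 25 mod 18 = 7 ✓

x ≡ 25 (mod 126)


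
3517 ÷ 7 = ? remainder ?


3517 = 7 * 502 + 3
Check: 3514 + 3 = 3517

q = 502, r = 3


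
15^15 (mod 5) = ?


15^1 mod 5 = 0
15^2 mod 5 = 0
15^3 mod 5 = 0
15^4 mod 5 = 0
15^5 mod 5 = 0
15^6 mod 5 = 0
15^7 mod 5 = 0
15^8 mod 5 = 0
15^9 mod 5 = 0
15^10 mod 5 = 0
15^11 mod 5 = 0
15^12 mod 5 = 0
15^13 mod 5 = 0
15^14 mod 5 = 0
15^15 mod 5 = 0


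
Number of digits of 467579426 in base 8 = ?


467579426 in base 8 = 3367531042
Number of digits = 10

10 digits (base 8)


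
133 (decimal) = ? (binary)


133 (base 10) = 133 (decimal)
133 (decimal) = 10000101 (base 2)


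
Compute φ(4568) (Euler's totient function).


4568 = 2^3 × 571
Prime factors: 2, 571
φ(4568) = 4568 × (1-1/2) × (1-1/571)
= 4568 × 1/2 × 570/571 = 2280

φ(4568) = 2280


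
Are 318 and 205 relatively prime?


Euclidean algorithm:
318 = 1 * 205 + 113
205 = 1 * 113 + 92
113 = 1 * 92 + 21
92 = 4 * 21 + 8
21 = 2 * 8 + 5
8 = 1 * 5 + 3
5 = 1 * 3 + 2
3 = 1 * 2 + 1
2 = 2 * 1 + 0
GCD(318, 205) = 1

Yes, coprime (GCD = 1)


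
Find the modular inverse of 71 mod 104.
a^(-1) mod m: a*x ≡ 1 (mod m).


Use the extended Euclidean algorithm on (104, 71); each row r = 104*s + 71*t:
r=104, s=1, t=0
r=71, s=0, t=1
q=1: r=33, s=1, t=-1   [104*(1) + 71*(-1) = 33]
q=2: r=5, s=-2, t=3   [104*(-2) + 71*(3) = 5]
q=6: r=3, s=13, t=-19   [104*(13) + 71*(-19) = 3]
q=1: r=2, s=-15, t=22   [104*(-15) + 71*(22) = 2]
q=1: r=1, s=28, t=-41   [104*(28) + 71*(-41) = 1]
q=2: r=0, s=-71, t=104   [104*(-71) + 71*(104) = 0]
GCD = 1 with t = -41, so 71*(-41) ≡ 1 (mod 104)
Inverse = -41 mod 104 = 63
Check: 71 * 63 = 4473 ≡ 1 (mod 104)

71^(-1) ≡ 63 (mod 104)


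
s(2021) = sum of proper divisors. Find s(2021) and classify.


Proper divisors: 1, 43, 47
Sum = 1 + 43 + 47 = 91
91 < 2021 → deficient

s(2021) = 91 (deficient)


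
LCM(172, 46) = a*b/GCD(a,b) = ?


GCD(172, 46) = 2
LCM = 172*46/2 = 7912/2 = 3956

LCM = 3956


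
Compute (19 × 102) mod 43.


19 × 102 = 1938
1938 mod 43 = 3


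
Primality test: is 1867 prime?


Check divisors up to sqrt(1867) = 43.2088
No divisors found.
1867 is prime.

Yes, 1867 is prime


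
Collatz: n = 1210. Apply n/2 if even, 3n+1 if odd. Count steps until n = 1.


1210 → 605 → 1816 → 908 → 454 → 227 → 682 → 341 → 1024 → 512 → 256 → 128 → 64 → 32 → 16 → 8 → 4 → 2 → 1
Total steps = 18

18 steps


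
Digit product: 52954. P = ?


5 × 2 × 9 × 5 × 4 = 1800


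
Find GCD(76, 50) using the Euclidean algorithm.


76 = 1 * 50 + 26
50 = 1 * 26 + 24
26 = 1 * 24 + 2
24 = 12 * 2 + 0
GCD = 2


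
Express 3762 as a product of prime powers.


3762 / 2 = 1881
1881 / 3 = 627
627 / 3 = 209
209 / 11 = 19
19 / 19 = 1
3762 = 2 × 3^2 × 11 × 19


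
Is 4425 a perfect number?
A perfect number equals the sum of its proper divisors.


Proper divisors of 4425: 1, 3, 5, 15, 25, 59, 75, 177, 295, 885, 1475
Sum = 1 + 3 + 5 + 15 + 25 + 59 + 75 + 177 + 295 + 885 + 1475 = 3015

No, 4425 is not perfect (3015 ≠ 4425)


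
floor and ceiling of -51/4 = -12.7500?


-51/4 = -12.7500
floor = -13
ceil = -12

floor = -13, ceil = -12


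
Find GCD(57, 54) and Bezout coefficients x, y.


Tabular extended Euclidean (each row: r = 57*s + 54*t):
r=57, s=1, t=0
r=54, s=0, t=1
q=1: r=3, s=1, t=-1   [57*(1) + 54*(-1) = 3]
q=18: r=0, s=-18, t=19   [57*(-18) + 54*(19) = 0]
GCD = 3; from the row with r=3: x=1, y=-1
Check: 57*(1) + 54*(-1) = 57 - 54 = 3

GCD = 3, x = 1, y = -1


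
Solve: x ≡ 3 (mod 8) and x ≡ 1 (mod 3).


M = 8*3 = 24
M1 = M/8 = 3, M2 = M/3 = 8
M1^(-1) mod 8 = 3, M2^(-1) mod 3 = 2
x = 3*3*3 + 1*8*2 = 43
43 mod 24 = 19
Check: 19 mod 8 = 3 ✓, 19 mod 3 = 1 ✓

x ≡ 19 (mod 24)


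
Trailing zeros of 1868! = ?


floor(1868/5) = 373
floor(1868/25) = 74
floor(1868/125) = 14
floor(1868/625) = 2
Total = 463

463 trailing zeros


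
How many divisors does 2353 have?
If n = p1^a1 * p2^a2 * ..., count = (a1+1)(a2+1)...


2353 = 13^1 × 181^1
d(2353) = (1+1) × (1+1) = 4

4 divisors


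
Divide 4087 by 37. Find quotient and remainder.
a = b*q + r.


4087 = 37 * 110 + 17
Check: 4070 + 17 = 4087

q = 110, r = 17


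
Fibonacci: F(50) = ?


Sequence: 1, 1, 2, 3, 5, 8, 13, 21, 34, 55, 89, 144, 233, 377, 610, 987, 1597, 2584, 4181, 6765, 10946, 17711, 28657, 46368, 75025, 121393, 196418, 317811, 514229, 832040, 1346269, 2178309, 3524578, 5702887, 9227465, 14930352, 24157817, 39088169, 63245986, 102334155, 165580141, 267914296, 433494437, 701408733, 1134903170, 1836311903, 2971215073, 4807526976, 7778742049, 12586269025
F(50) = 12586269025


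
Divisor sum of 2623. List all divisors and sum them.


Divisors of 2623: 1, 43, 61, 2623
Sum = 1 + 43 + 61 + 2623 = 2728

σ(2623) = 2728


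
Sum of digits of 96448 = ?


9 + 6 + 4 + 4 + 8 = 31


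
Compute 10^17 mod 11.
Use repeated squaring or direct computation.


10^1 mod 11 = 10
10^2 mod 11 = 1
10^3 mod 11 = 10
10^4 mod 11 = 1
10^5 mod 11 = 10
10^6 mod 11 = 1
10^7 mod 11 = 10
10^8 mod 11 = 1
10^9 mod 11 = 10
10^10 mod 11 = 1
10^11 mod 11 = 10
10^12 mod 11 = 1
10^13 mod 11 = 10
10^14 mod 11 = 1
10^15 mod 11 = 10
10^16 mod 11 = 1
10^17 mod 11 = 10


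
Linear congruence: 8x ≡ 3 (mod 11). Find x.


GCD(8, 11) = 1, unique solution
a^(-1) mod 11 = 7
x = 7 * 3 mod 11 = 10

x ≡ 10 (mod 11)


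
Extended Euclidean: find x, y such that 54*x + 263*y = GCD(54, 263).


Tabular extended Euclidean (each row: r = 54*s + 263*t):
r=54, s=1, t=0
r=263, s=0, t=1
q=0: r=54, s=1, t=0   [54*(1) + 263*(0) = 54]
q=4: r=47, s=-4, t=1   [54*(-4) + 263*(1) = 47]
q=1: r=7, s=5, t=-1   [54*(5) + 263*(-1) = 7]
q=6: r=5, s=-34, t=7   [54*(-34) + 263*(7) = 5]
q=1: r=2, s=39, t=-8   [54*(39) + 263*(-8) = 2]
q=2: r=1, s=-112, t=23   [54*(-112) + 263*(23) = 1]
q=2: r=0, s=263, t=-54   [54*(263) + 263*(-54) = 0]
GCD = 1; from the row with r=1: x=-112, y=23
Check: 54*(-112) + 263*(23) = -6048 + 6049 = 1

GCD = 1, x = -112, y = 23


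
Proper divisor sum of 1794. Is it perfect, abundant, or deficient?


Proper divisors: 1, 2, 3, 6, 13, 23, 26, 39, 46, 69, 78, 138, 299, 598, 897
Sum = 1 + 2 + 3 + 6 + 13 + 23 + 26 + 39 + 46 + 69 + 78 + 138 + 299 + 598 + 897 = 2238
2238 > 1794 → abundant

s(1794) = 2238 (abundant)


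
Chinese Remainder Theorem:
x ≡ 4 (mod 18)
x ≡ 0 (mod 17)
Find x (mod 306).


M = 18*17 = 306
M1 = M/18 = 17, M2 = M/17 = 18
M1^(-1) mod 18 = 17, M2^(-1) mod 17 = 1
x = 4*17*17 + 0*18*1 = 1156
1156 mod 306 = 238
Check: 238 mod 18 = 4 ✓, 238 mod 17 = 0 ✓

x ≡ 238 (mod 306)


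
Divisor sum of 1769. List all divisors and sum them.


Divisors of 1769: 1, 29, 61, 1769
Sum = 1 + 29 + 61 + 1769 = 1860

σ(1769) = 1860


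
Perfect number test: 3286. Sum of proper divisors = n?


Proper divisors of 3286: 1, 2, 31, 53, 62, 106, 1643
Sum = 1 + 2 + 31 + 53 + 62 + 106 + 1643 = 1898

No, 3286 is not perfect (1898 ≠ 3286)


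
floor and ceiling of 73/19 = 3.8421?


73/19 = 3.8421
floor = 3
ceil = 4

floor = 3, ceil = 4


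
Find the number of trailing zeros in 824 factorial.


floor(824/5) = 164
floor(824/25) = 32
floor(824/125) = 6
floor(824/625) = 1
Total = 203

203 trailing zeros


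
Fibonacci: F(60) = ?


Sequence: 1, 1, 2, 3, 5, 8, 13, 21, 34, 55, 89, 144, 233, 377, 610, 987, 1597, 2584, 4181, 6765, 10946, 17711, 28657, 46368, 75025, 121393, 196418, 317811, 514229, 832040, 1346269, 2178309, 3524578, 5702887, 9227465, 14930352, 24157817, 39088169, 63245986, 102334155, 165580141, 267914296, 433494437, 701408733, 1134903170, 1836311903, 2971215073, 4807526976, 7778742049, 12586269025, 20365011074, 32951280099, 53316291173, 86267571272, 139583862445, 225851433717, 365435296162, 591286729879, 956722026041, 1548008755920
F(60) = 1548008755920


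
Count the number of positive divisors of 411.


411 = 3^1 × 137^1
d(411) = (1+1) × (1+1) = 4

4 divisors


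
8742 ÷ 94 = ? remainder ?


8742 = 94 * 93 + 0
Check: 8742 + 0 = 8742

q = 93, r = 0


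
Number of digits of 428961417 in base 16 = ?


428961417 in base 16 = 19916E89
Number of digits = 8

8 digits (base 16)


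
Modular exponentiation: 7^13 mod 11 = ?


7^1 mod 11 = 7
7^2 mod 11 = 5
7^3 mod 11 = 2
7^4 mod 11 = 3
7^5 mod 11 = 10
7^6 mod 11 = 4
7^7 mod 11 = 6
7^8 mod 11 = 9
7^9 mod 11 = 8
7^10 mod 11 = 1
7^11 mod 11 = 7
7^12 mod 11 = 5
7^13 mod 11 = 2


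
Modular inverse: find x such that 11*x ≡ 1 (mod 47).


Use the extended Euclidean algorithm on (47, 11); each row r = 47*s + 11*t:
r=47, s=1, t=0
r=11, s=0, t=1
q=4: r=3, s=1, t=-4   [47*(1) + 11*(-4) = 3]
q=3: r=2, s=-3, t=13   [47*(-3) + 11*(13) = 2]
q=1: r=1, s=4, t=-17   [47*(4) + 11*(-17) = 1]
q=2: r=0, s=-11, t=47   [47*(-11) + 11*(47) = 0]
GCD = 1 with t = -17, so 11*(-17) ≡ 1 (mod 47)
Inverse = -17 mod 47 = 30
Check: 11 * 30 = 330 ≡ 1 (mod 47)

11^(-1) ≡ 30 (mod 47)


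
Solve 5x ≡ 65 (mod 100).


GCD(5, 100) = 5 divides 65
Divide: 1x ≡ 13 (mod 20)
x ≡ 13 (mod 20)


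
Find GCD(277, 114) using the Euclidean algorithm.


277 = 2 * 114 + 49
114 = 2 * 49 + 16
49 = 3 * 16 + 1
16 = 16 * 1 + 0
GCD = 1


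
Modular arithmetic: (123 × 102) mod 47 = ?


123 × 102 = 12546
12546 mod 47 = 44


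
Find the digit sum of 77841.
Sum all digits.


7 + 7 + 8 + 4 + 1 = 27


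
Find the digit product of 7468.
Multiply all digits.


7 × 4 × 6 × 8 = 1344


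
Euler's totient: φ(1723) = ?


1723 = 1723
Prime factors: 1723
φ(1723) = 1723 × (1-1/1723)
= 1723 × 1722/1723 = 1722

φ(1723) = 1722


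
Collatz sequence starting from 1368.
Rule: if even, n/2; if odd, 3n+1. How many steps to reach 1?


1368 → 684 → 342 → 171 → 514 → 257 → 772 → 386 → 193 → 580 → 290 → 145 → 436 → 218 → 109 → 328 → 164 → 82 → 41 → 124 → 62 → 31 → 94 → 47 → 142 → 71 → 214 → 107 → 322 → 161 → 484 → 242 → 121 → 364 → 182 → 91 → 274 → 137 → 412 → 206 → 103 → 310 → 155 → 466 → 233 → 700 → 350 → 175 → 526 → 263 → 790 → 395 → 1186 → 593 → 1780 → 890 → 445 → 1336 → 668 → 334 → 167 → 502 → 251 → 754 → 377 → 1132 → 566 → 283 → 850 → 425 → 1276 → 638 → 319 → 958 → 479 → 1438 → 719 → 2158 → 1079 → 3238 → 1619 → 4858 → 2429 → 7288 → 3644 → 1822 → 911 → 2734 → 1367 → 4102 → 2051 → 6154 → 3077 → 9232 → 4616 → 2308 → 1154 → 577 → 1732 → 866 → 433 → 1300 → 650 → 325 → 976 → 488 → 244 → 122 → 61 → 184 → 92 → 46 → 23 → 70 → 35 → 106 → 53 → 160 → 80 → 40 → 20 → 10 → 5 → 16 → 8 → 4 → 2 → 1
Total steps = 127

127 steps


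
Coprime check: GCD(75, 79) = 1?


Euclidean algorithm:
79 = 1 * 75 + 4
75 = 18 * 4 + 3
4 = 1 * 3 + 1
3 = 3 * 1 + 0
GCD(75, 79) = 1

Yes, coprime (GCD = 1)


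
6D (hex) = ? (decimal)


6D (base 16) = 109 (decimal)
109 (decimal) = 109 (base 10)


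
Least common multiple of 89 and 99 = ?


GCD(89, 99) = 1
LCM = 89*99/1 = 8811/1 = 8811

LCM = 8811


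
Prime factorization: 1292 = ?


1292 / 2 = 646
646 / 2 = 323
323 / 17 = 19
19 / 19 = 1
1292 = 2^2 × 17 × 19


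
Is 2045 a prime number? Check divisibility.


2045 / 5 = 409 (exact division)
2045 is NOT prime.

No, 2045 is not prime


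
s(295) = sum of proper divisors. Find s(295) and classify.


Proper divisors: 1, 5, 59
Sum = 1 + 5 + 59 = 65
65 < 295 → deficient

s(295) = 65 (deficient)


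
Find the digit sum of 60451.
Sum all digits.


6 + 0 + 4 + 5 + 1 = 16


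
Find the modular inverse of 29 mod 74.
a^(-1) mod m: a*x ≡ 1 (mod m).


Use the extended Euclidean algorithm on (74, 29); each row r = 74*s + 29*t:
r=74, s=1, t=0
r=29, s=0, t=1
q=2: r=16, s=1, t=-2   [74*(1) + 29*(-2) = 16]
q=1: r=13, s=-1, t=3   [74*(-1) + 29*(3) = 13]
q=1: r=3, s=2, t=-5   [74*(2) + 29*(-5) = 3]
q=4: r=1, s=-9, t=23   [74*(-9) + 29*(23) = 1]
q=3: r=0, s=29, t=-74   [74*(29) + 29*(-74) = 0]
GCD = 1 with t = 23, so 29*(23) ≡ 1 (mod 74)
Inverse = 23 mod 74 = 23
Check: 29 * 23 = 667 ≡ 1 (mod 74)

29^(-1) ≡ 23 (mod 74)


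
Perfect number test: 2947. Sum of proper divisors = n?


Proper divisors of 2947: 1, 7, 421
Sum = 1 + 7 + 421 = 429

No, 2947 is not perfect (429 ≠ 2947)


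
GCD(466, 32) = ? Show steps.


466 = 14 * 32 + 18
32 = 1 * 18 + 14
18 = 1 * 14 + 4
14 = 3 * 4 + 2
4 = 2 * 2 + 0
GCD = 2


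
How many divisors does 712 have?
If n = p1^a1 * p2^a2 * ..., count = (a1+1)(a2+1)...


712 = 2^3 × 89^1
d(712) = (3+1) × (1+1) = 8

8 divisors


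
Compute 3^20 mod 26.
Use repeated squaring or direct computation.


3^1 mod 26 = 3
3^2 mod 26 = 9
3^3 mod 26 = 1
3^4 mod 26 = 3
3^5 mod 26 = 9
3^6 mod 26 = 1
3^7 mod 26 = 3
3^8 mod 26 = 9
3^9 mod 26 = 1
3^10 mod 26 = 3
3^11 mod 26 = 9
3^12 mod 26 = 1
3^13 mod 26 = 3
3^14 mod 26 = 9
3^15 mod 26 = 1
3^16 mod 26 = 3
3^17 mod 26 = 9
3^18 mod 26 = 1
3^19 mod 26 = 3
3^20 mod 26 = 9


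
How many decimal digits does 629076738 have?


629076738 has 9 digits in base 10
floor(log10(629076738)) + 1 = floor(8.7987) + 1 = 9

9 digits (base 10)


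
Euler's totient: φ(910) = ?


910 = 2 × 5 × 7 × 13
Prime factors: 2, 5, 7, 13
φ(910) = 910 × (1-1/2) × (1-1/5) × (1-1/7) × (1-1/13)
= 910 × 1/2 × 4/5 × 6/7 × 12/13 = 288

φ(910) = 288


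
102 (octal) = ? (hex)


102 (base 8) = 66 (decimal)
66 (decimal) = 42 (base 16)


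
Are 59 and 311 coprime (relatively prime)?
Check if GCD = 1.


Euclidean algorithm:
311 = 5 * 59 + 16
59 = 3 * 16 + 11
16 = 1 * 11 + 5
11 = 2 * 5 + 1
5 = 5 * 1 + 0
GCD(59, 311) = 1

Yes, coprime (GCD = 1)


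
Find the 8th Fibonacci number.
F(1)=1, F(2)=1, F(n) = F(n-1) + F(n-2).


Sequence: 1, 1, 2, 3, 5, 8, 13, 21
F(8) = 21


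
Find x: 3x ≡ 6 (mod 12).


GCD(3, 12) = 3 divides 6
Divide: 1x ≡ 2 (mod 4)
x ≡ 2 (mod 4)


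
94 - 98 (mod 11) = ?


94 - 98 = -4
-4 mod 11 = 7


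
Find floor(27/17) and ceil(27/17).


27/17 = 1.5882
floor = 1
ceil = 2

floor = 1, ceil = 2


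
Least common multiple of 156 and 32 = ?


GCD(156, 32) = 4
LCM = 156*32/4 = 4992/4 = 1248

LCM = 1248


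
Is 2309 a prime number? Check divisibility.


Check divisors up to sqrt(2309) = 48.0521
No divisors found.
2309 is prime.

Yes, 2309 is prime


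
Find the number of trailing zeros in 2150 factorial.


floor(2150/5) = 430
floor(2150/25) = 86
floor(2150/125) = 17
floor(2150/625) = 3
Total = 536

536 trailing zeros


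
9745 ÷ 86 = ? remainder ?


9745 = 86 * 113 + 27
Check: 9718 + 27 = 9745

q = 113, r = 27


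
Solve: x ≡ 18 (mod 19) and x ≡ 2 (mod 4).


M = 19*4 = 76
M1 = M/19 = 4, M2 = M/4 = 19
M1^(-1) mod 19 = 5, M2^(-1) mod 4 = 3
x = 18*4*5 + 2*19*3 = 474
474 mod 76 = 18
Check: 18 mod 19 = 18 ✓, 18 mod 4 = 2 ✓

x ≡ 18 (mod 76)


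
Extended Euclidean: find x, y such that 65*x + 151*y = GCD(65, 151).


Tabular extended Euclidean (each row: r = 65*s + 151*t):
r=65, s=1, t=0
r=151, s=0, t=1
q=0: r=65, s=1, t=0   [65*(1) + 151*(0) = 65]
q=2: r=21, s=-2, t=1   [65*(-2) + 151*(1) = 21]
q=3: r=2, s=7, t=-3   [65*(7) + 151*(-3) = 2]
q=10: r=1, s=-72, t=31   [65*(-72) + 151*(31) = 1]
q=2: r=0, s=151, t=-65   [65*(151) + 151*(-65) = 0]
GCD = 1; from the row with r=1: x=-72, y=31
Check: 65*(-72) + 151*(31) = -4680 + 4681 = 1

GCD = 1, x = -72, y = 31


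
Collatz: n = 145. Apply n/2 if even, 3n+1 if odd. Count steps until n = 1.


145 → 436 → 218 → 109 → 328 → 164 → 82 → 41 → 124 → 62 → 31 → 94 → 47 → 142 → 71 → 214 → 107 → 322 → 161 → 484 → 242 → 121 → 364 → 182 → 91 → 274 → 137 → 412 → 206 → 103 → 310 → 155 → 466 → 233 → 700 → 350 → 175 → 526 → 263 → 790 → 395 → 1186 → 593 → 1780 → 890 → 445 → 1336 → 668 → 334 → 167 → 502 → 251 → 754 → 377 → 1132 → 566 → 283 → 850 → 425 → 1276 → 638 → 319 → 958 → 479 → 1438 → 719 → 2158 → 1079 → 3238 → 1619 → 4858 → 2429 → 7288 → 3644 → 1822 → 911 → 2734 → 1367 → 4102 → 2051 → 6154 → 3077 → 9232 → 4616 → 2308 → 1154 → 577 → 1732 → 866 → 433 → 1300 → 650 → 325 → 976 → 488 → 244 → 122 → 61 → 184 → 92 → 46 → 23 → 70 → 35 → 106 → 53 → 160 → 80 → 40 → 20 → 10 → 5 → 16 → 8 → 4 → 2 → 1
Total steps = 116

116 steps


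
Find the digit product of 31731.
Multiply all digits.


3 × 1 × 7 × 3 × 1 = 63


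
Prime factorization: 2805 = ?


2805 / 3 = 935
935 / 5 = 187
187 / 11 = 17
17 / 17 = 1
2805 = 3 × 5 × 11 × 17


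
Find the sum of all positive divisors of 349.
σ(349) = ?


Divisors of 349: 1, 349
Sum = 1 + 349 = 350

σ(349) = 350


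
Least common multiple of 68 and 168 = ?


GCD(68, 168) = 4
LCM = 68*168/4 = 11424/4 = 2856

LCM = 2856
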